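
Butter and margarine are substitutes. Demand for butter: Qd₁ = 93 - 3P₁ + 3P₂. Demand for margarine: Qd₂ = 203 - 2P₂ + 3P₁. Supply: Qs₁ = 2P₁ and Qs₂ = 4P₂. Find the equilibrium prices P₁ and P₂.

P₁ = 389/7, P₂ = 1294/21

Market 1: 93 - 3P₁ + 3P₂ = 2P₁ → 5P₁ - 3P₂ = 93.
Market 2: 6P₂ - 3P₁ = 203.
Eliminating P₂: 6×(1) + 3×(2) gives 21P₁ = 1167, so P₁ = 389/7.
Back-substitute into (2): P₂ = (203 + 3×389/7) / 6 = 1294/21.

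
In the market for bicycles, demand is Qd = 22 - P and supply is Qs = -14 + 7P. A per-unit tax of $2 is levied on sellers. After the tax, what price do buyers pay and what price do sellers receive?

Buyers pay $6.25, sellers receive $4.25

Pre-tax equilibrium: P* = 4.5, Q* = 17.5.
Tax on sellers shifts supply to Qs = -14 + 7(P − 2) = -28 + 7P.
22 - P = -28 + 7P gives buyer price Pb = 6.25; sellers receive Ps = 6.25 − 2 = 4.25.
New quantity: Q = 22 − 1(6.25) = 15.75.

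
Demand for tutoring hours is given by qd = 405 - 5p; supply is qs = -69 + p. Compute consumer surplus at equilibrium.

Equilibrium: 405 - 5p = -69 + p gives p* = 79, q* = 10.
Demand choke price (qd = 0): p = 81.
CS = ½(81 − 79)(10) = 10.

Consumer surplus = 10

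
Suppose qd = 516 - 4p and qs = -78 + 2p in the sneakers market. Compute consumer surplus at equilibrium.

Consumer surplus = 1800

Equilibrium: 516 - 4p = -78 + 2p gives p* = 99, q* = 120.
Demand choke price (qd = 0): p = 129.
CS = ½(129 − 99)(120) = 1800.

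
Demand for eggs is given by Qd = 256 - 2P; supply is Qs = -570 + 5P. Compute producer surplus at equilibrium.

Equilibrium: 256 - 2P = -570 + 5P gives P* = 118, Q* = 20.
Supply starts at P = 114 (where Qs = 0).
PS = ½(118 − 114)(20) = 40.

Producer surplus = 40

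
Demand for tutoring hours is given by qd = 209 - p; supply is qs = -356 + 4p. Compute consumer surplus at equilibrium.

Consumer surplus = 4608

Equilibrium: 209 - p = -356 + 4p gives p* = 113, q* = 96.
Demand choke price (qd = 0): p = 209.
CS = ½(209 − 113)(96) = 4608.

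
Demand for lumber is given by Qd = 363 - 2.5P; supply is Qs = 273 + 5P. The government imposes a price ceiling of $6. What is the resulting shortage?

Equilibrium price would be P* = 12, so the ceiling at 6 binds.
At P = 6: Qd = 363 − 2.5(6) = 348, Qs = 273 + 5(6) = 303.
Shortage = 348 − 303 = 45.

Shortage = 45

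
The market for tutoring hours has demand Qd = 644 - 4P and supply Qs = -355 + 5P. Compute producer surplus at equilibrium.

Equilibrium: 644 - 4P = -355 + 5P gives P* = 111, Q* = 200.
Supply starts at P = 71 (where Qs = 0).
PS = ½(111 − 71)(200) = 4000.

Producer surplus = 4000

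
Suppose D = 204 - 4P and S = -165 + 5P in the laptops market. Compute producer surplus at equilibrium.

Producer surplus = 160

Equilibrium: 204 - 4P = -165 + 5P gives P* = 41, Q* = 40.
Supply starts at P = 33 (where S = 0).
PS = ½(41 − 33)(40) = 160.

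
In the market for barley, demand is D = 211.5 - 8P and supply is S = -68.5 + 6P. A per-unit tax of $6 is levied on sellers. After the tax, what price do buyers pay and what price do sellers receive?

Pre-tax equilibrium: P* = 20, Q* = 51.5.
Tax on sellers shifts supply to S = -68.5 + 6(P − 6) = -104.5 + 6P.
211.5 - 8P = -104.5 + 6P gives buyer price Pb = 158/7; sellers receive Ps = 158/7 − 6 = 116/7.
New quantity: Q = 211.5 − 8(158/7) = 433/14.

Buyers pay 158/7, sellers receive 116/7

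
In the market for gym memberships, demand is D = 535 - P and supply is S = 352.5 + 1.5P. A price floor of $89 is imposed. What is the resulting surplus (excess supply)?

Surplus = 40

Equilibrium price would be P* = 73, so the floor at 89 binds.
At P = 89: D = 446, S = 486.
Surplus = 486 − 446 = 40.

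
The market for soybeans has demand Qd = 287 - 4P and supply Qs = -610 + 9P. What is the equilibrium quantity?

Q* = 11

Set Qd = Qs: 287 - 4P = -610 + 9P.
897 = 13P, so P* = 69.
Q* = 287 − 4(69) = 11.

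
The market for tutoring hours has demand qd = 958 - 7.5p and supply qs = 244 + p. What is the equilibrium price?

p* = 84

Set qd = qs: 958 - 7.5p = 244 + p.
714 = 8.5p, so p* = 84.
q* = 958 − 7.5(84) = 328.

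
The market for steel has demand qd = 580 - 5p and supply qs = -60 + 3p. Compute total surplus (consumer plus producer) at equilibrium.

Equilibrium: 580 - 5p = -60 + 3p gives p* = 80, q* = 180.
Demand choke price: p = 116; supply starts at p = 20.
CS = ½(116 − 80)(180) = 3240; PS = ½(80 − 20)(180) = 5400.

Total surplus = 8640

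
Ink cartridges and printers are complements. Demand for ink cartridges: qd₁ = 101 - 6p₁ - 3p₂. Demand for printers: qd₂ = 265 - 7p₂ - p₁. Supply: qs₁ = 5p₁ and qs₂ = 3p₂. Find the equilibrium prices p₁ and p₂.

p₁ = 215/107, p₂ = 2814/107

Market 1: 101 - 6p₁ - 3p₂ = 5p₁ → 11p₁ + 3p₂ = 101.
Market 2: 10p₂ + p₁ = 265.
Eliminating p₂: 10×(1) − 3×(2) gives 107p₁ = 215, so p₁ = 215/107.
Back-substitute into (2): p₂ = (265 − 1×215/107) / 10 = 2814/107.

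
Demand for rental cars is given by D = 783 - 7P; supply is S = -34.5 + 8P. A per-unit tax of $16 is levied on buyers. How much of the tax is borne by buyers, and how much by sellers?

Pre-tax equilibrium: P* = 54.5, Q* = 401.5.
Tax on buyers shifts demand to D = 783 − 7(P + 16) = 671 - 7P.
671 - 7P = -34.5 + 8P gives seller price Ps = 1411/30; buyers pay Pb = 1411/30 + 16 = 1891/30.
New quantity: Q = 783 − 7(1891/30) = 10253/30.
Buyer burden = 1891/30 − 54.5 = 128/15; seller burden = 54.5 − 1411/30 = 112/15.

Buyers bear 128/15, sellers bear 112/15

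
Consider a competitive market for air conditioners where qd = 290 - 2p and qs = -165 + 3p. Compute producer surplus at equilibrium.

Producer surplus = 1944

Equilibrium: 290 - 2p = -165 + 3p gives p* = 91, q* = 108.
Supply starts at p = 55 (where qs = 0).
PS = ½(91 − 55)(108) = 1944.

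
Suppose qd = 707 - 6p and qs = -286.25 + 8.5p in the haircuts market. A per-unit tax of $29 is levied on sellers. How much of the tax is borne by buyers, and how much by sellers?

Buyers bear $17, sellers bear $12

Pre-tax equilibrium: p* = 68.5, q* = 296.
Tax on sellers shifts supply to qs = -286.25 + 8.5(p − 29) = -532.75 + 8.5p.
707 - 6p = -532.75 + 8.5p gives buyer price pb = 85.5; sellers receive ps = 85.5 − 29 = 56.5.
New quantity: q = 707 − 6(85.5) = 194.
Buyer burden = 85.5 − 68.5 = 17; seller burden = 68.5 − 56.5 = 12.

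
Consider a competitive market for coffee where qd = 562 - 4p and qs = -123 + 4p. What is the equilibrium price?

Set qd = qs: 562 - 4p = -123 + 4p.
685 = 8p, so p* = 85.625.
q* = 562 − 4(85.625) = 219.5.

p* = 85.625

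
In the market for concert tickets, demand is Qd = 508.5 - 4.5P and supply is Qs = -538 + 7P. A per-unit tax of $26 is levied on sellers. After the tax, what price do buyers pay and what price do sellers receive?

Buyers pay 2457/23, sellers receive 1859/23

Pre-tax equilibrium: P* = 91, Q* = 99.
Tax on sellers shifts supply to Qs = -538 + 7(P − 26) = -720 + 7P.
508.5 - 4.5P = -720 + 7P gives buyer price Pb = 2457/23; sellers receive Ps = 2457/23 − 26 = 1859/23.
New quantity: Q = 508.5 − 4.5(2457/23) = 639/23.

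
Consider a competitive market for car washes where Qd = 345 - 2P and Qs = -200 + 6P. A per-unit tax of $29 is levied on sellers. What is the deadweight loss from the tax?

Pre-tax equilibrium: P* = 68.125, Q* = 208.75.
Tax on sellers shifts supply to Qs = -200 + 6(P − 29) = -374 + 6P.
345 - 2P = -374 + 6P gives buyer price Pb = 89.875; sellers receive Ps = 89.875 − 29 = 60.875.
New quantity: Q = 345 − 2(89.875) = 165.25.
DWL = ½ × 29 × (208.75 − 165.25) = 630.75.

Deadweight loss = 630.75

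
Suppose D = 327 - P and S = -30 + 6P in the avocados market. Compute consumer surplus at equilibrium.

Consumer surplus = 38088

Equilibrium: 327 - P = -30 + 6P gives P* = 51, Q* = 276.
Demand choke price (D = 0): P = 327.
CS = ½(327 − 51)(276) = 38088.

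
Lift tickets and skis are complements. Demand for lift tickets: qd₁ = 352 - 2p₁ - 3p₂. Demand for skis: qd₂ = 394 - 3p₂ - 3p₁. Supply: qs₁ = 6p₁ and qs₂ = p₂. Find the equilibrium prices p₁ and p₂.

p₁ = 226/23, p₂ = 2096/23

Market 1: 352 - 2p₁ - 3p₂ = 6p₁ → 8p₁ + 3p₂ = 352.
Market 2: 4p₂ + 3p₁ = 394.
Eliminating p₂: 4×(1) − 3×(2) gives 23p₁ = 226, so p₁ = 226/23.
Back-substitute into (2): p₂ = (394 − 3×226/23) / 4 = 2096/23.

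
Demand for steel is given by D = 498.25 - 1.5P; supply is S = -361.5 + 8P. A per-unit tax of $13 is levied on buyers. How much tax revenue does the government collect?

Pre-tax equilibrium: P* = 90.5, Q* = 362.5.
Tax on buyers shifts demand to D = 498.25 − 1.5(P + 13) = 478.75 - 1.5P.
478.75 - 1.5P = -361.5 + 8P gives seller price Ps = 3361/38; buyers pay Pb = 3361/38 + 13 = 3855/38.
New quantity: Q = 498.25 − 1.5(3855/38) = 13151/38.
Revenue = 13 × 13151/38 = 170963/38.

Tax revenue = 170963/38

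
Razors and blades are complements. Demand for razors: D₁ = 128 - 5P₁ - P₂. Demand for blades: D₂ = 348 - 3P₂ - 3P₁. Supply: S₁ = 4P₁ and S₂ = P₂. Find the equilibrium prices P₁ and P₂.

Market 1: 128 - 5P₁ - P₂ = 4P₁ → 9P₁ + P₂ = 128.
Market 2: 4P₂ + 3P₁ = 348.
Eliminating P₂: 4×(1) − 1×(2) gives 33P₁ = 164, so P₁ = 164/33.
Back-substitute into (2): P₂ = (348 − 3×164/33) / 4 = 916/11.

P₁ = 164/33, P₂ = 916/11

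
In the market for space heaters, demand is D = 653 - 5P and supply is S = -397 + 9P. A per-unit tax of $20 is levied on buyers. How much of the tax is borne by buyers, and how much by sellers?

Pre-tax equilibrium: P* = 75, Q* = 278.
Tax on buyers shifts demand to D = 653 − 5(P + 20) = 553 - 5P.
553 - 5P = -397 + 9P gives seller price Ps = 475/7; buyers pay Pb = 475/7 + 20 = 615/7.
New quantity: Q = 653 − 5(615/7) = 1496/7.
Buyer burden = 615/7 − 75 = 90/7; seller burden = 75 − 475/7 = 50/7.

Buyers bear 90/7, sellers bear 50/7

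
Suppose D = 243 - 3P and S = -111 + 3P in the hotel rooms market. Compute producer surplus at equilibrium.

Equilibrium: 243 - 3P = -111 + 3P gives P* = 59, Q* = 66.
Supply starts at P = 37 (where S = 0).
PS = ½(59 − 37)(66) = 726.

Producer surplus = 726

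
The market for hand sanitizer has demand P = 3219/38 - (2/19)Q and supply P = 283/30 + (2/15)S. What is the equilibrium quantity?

Set the two price expressions equal: 3219/38 - (2/19)Q = 283/30 + (2/15)Q.
21454/285 = (68/285)Q, so Q* = 315.5.
P* = 3219/38 − (2/19)(315.5) = 51.5.

Q* = 315.5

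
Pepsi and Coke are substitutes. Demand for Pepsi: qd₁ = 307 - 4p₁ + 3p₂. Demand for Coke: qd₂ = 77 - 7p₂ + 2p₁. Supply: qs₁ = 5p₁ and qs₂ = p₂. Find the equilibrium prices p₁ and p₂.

Market 1: 307 - 4p₁ + 3p₂ = 5p₁ → 9p₁ - 3p₂ = 307.
Market 2: 8p₂ - 2p₁ = 77.
Eliminating p₂: 8×(1) + 3×(2) gives 66p₁ = 2687, so p₁ = 2687/66.
Back-substitute into (2): p₂ = (77 + 2×2687/66) / 8 = 1307/66.

p₁ = 2687/66, p₂ = 1307/66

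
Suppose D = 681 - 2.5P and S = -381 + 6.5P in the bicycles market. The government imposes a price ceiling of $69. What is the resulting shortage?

Shortage = 441

Equilibrium price would be P* = 118, so the ceiling at 69 binds.
At P = 69: D = 681 − 2.5(69) = 508.5, S = -381 + 6.5(69) = 67.5.
Shortage = 508.5 − 67.5 = 441.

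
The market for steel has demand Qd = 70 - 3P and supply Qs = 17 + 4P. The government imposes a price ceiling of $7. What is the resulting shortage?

Shortage = 4

Equilibrium price would be P* = 53/7, so the ceiling at 7 binds.
At P = 7: Qd = 70 − 3(7) = 49, Qs = 17 + 4(7) = 45.
Shortage = 49 − 45 = 4.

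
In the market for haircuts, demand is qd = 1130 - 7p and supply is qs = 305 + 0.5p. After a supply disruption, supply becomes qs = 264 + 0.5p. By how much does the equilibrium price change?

Original equilibrium: p* = 110, q* = 360.
New equilibrium: 1130 - 7p = 264 + 0.5p, so 866 = 7.5p and p' = 1732/15; q' = 1130 − 7(1732/15) = 4826/15.
Change in price: 1732/15 − 110 = 82/15.

Δp = 82/15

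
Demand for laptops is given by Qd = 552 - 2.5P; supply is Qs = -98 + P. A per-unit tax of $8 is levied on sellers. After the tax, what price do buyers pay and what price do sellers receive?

Pre-tax equilibrium: P* = 1300/7, Q* = 614/7.
Tax on sellers shifts supply to Qs = -98 + 1(P − 8) = -106 + P.
552 - 2.5P = -106 + P gives buyer price Pb = 188; sellers receive Ps = 188 − 8 = 180.
New quantity: Q = 552 − 2.5(188) = 82.

Buyers pay $188, sellers receive $180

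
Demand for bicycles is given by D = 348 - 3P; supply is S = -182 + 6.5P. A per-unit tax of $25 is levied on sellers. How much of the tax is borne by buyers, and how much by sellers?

Pre-tax equilibrium: P* = 1060/19, Q* = 3432/19.
Tax on sellers shifts supply to S = -182 + 6.5(P − 25) = -344.5 + 6.5P.
348 - 3P = -344.5 + 6.5P gives buyer price Pb = 1385/19; sellers receive Ps = 1385/19 − 25 = 910/19.
New quantity: Q = 348 − 3(1385/19) = 2457/19.
Buyer burden = 1385/19 − 1060/19 = 325/19; seller burden = 1060/19 − 910/19 = 150/19.

Buyers bear 325/19, sellers bear 150/19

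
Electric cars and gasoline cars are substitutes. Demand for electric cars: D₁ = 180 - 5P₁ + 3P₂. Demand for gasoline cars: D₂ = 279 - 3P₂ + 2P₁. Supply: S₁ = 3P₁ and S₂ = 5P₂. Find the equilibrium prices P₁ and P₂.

Market 1: 180 - 5P₁ + 3P₂ = 3P₁ → 8P₁ - 3P₂ = 180.
Market 2: 8P₂ - 2P₁ = 279.
Eliminating P₂: 8×(1) + 3×(2) gives 58P₁ = 2277, so P₁ = 2277/58.
Back-substitute into (2): P₂ = (279 + 2×2277/58) / 8 = 1296/29.

P₁ = 2277/58, P₂ = 1296/29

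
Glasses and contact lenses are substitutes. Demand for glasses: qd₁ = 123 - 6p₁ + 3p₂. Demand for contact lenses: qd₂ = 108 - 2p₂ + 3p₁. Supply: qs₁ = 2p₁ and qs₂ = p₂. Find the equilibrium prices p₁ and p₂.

Market 1: 123 - 6p₁ + 3p₂ = 2p₁ → 8p₁ - 3p₂ = 123.
Market 2: 3p₂ - 3p₁ = 108.
Eliminating p₂: 3×(1) + 3×(2) gives 15p₁ = 693, so p₁ = 46.2.
Back-substitute into (2): p₂ = (108 + 3×46.2) / 3 = 82.2.

p₁ = 46.2, p₂ = 82.2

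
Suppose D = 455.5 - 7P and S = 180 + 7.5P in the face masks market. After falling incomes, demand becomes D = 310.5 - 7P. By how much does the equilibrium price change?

Original equilibrium: P* = 19, Q* = 322.5.
New equilibrium: 310.5 - 7P = 180 + 7.5P, so 130.5 = 14.5P and P' = 9; Q' = 310.5 − 7(9) = 247.5.
Change in price: 9 − 19 = -10.

ΔP = -10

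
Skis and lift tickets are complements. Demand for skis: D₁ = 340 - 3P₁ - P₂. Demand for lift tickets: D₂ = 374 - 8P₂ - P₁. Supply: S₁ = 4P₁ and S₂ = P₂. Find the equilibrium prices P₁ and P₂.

Market 1: 340 - 3P₁ - P₂ = 4P₁ → 7P₁ + P₂ = 340.
Market 2: 9P₂ + P₁ = 374.
Eliminating P₂: 9×(1) − 1×(2) gives 62P₁ = 2686, so P₁ = 1343/31.
Back-substitute into (2): P₂ = (374 − 1×1343/31) / 9 = 1139/31.

P₁ = 1343/31, P₂ = 1139/31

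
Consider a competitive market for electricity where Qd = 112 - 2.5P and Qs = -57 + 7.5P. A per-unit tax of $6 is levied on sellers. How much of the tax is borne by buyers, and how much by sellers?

Buyers bear $4.5, sellers bear $1.5

Pre-tax equilibrium: P* = 16.9, Q* = 69.75.
Tax on sellers shifts supply to Qs = -57 + 7.5(P − 6) = -102 + 7.5P.
112 - 2.5P = -102 + 7.5P gives buyer price Pb = 21.4; sellers receive Ps = 21.4 − 6 = 15.4.
New quantity: Q = 112 − 2.5(21.4) = 58.5.
Buyer burden = 21.4 − 16.9 = 4.5; seller burden = 16.9 − 15.4 = 1.5.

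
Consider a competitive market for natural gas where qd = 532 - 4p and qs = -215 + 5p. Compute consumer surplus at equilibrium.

Consumer surplus = 5000

Equilibrium: 532 - 4p = -215 + 5p gives p* = 83, q* = 200.
Demand choke price (qd = 0): p = 133.
CS = ½(133 − 83)(200) = 5000.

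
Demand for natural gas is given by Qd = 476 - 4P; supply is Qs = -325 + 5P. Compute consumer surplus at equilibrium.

Consumer surplus = 1800

Equilibrium: 476 - 4P = -325 + 5P gives P* = 89, Q* = 120.
Demand choke price (Qd = 0): P = 119.
CS = ½(119 − 89)(120) = 1800.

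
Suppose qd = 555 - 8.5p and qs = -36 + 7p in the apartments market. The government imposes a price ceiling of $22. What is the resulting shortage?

Shortage = 250

Equilibrium price would be p* = 1182/31, so the ceiling at 22 binds.
At p = 22: qd = 555 − 8.5(22) = 368, qs = -36 + 7(22) = 118.
Shortage = 368 − 118 = 250.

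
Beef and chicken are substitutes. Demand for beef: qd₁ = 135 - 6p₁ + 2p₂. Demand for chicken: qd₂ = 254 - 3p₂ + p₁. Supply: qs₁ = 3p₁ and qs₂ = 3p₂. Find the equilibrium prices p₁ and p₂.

Market 1: 135 - 6p₁ + 2p₂ = 3p₁ → 9p₁ - 2p₂ = 135.
Market 2: 6p₂ - p₁ = 254.
Eliminating p₂: 6×(1) + 2×(2) gives 52p₁ = 1318, so p₁ = 659/26.
Back-substitute into (2): p₂ = (254 + 1×659/26) / 6 = 2421/52.

p₁ = 659/26, p₂ = 2421/52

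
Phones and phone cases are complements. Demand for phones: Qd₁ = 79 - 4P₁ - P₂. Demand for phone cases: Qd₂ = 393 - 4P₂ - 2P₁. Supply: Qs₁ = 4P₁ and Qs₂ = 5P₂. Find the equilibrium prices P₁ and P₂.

P₁ = 159/35, P₂ = 1493/35

Market 1: 79 - 4P₁ - P₂ = 4P₁ → 8P₁ + P₂ = 79.
Market 2: 9P₂ + 2P₁ = 393.
Eliminating P₂: 9×(1) − 1×(2) gives 70P₁ = 318, so P₁ = 159/35.
Back-substitute into (2): P₂ = (393 − 2×159/35) / 9 = 1493/35.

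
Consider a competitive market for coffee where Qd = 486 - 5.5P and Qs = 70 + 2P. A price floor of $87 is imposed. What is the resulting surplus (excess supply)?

Surplus = 236.5

Equilibrium price would be P* = 832/15, so the floor at 87 binds.
At P = 87: Qd = 7.5, Qs = 244.
Surplus = 244 − 7.5 = 236.5.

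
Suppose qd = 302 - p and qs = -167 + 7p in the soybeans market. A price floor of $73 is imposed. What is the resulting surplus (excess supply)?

Surplus = 115

Equilibrium price would be p* = 58.625, so the floor at 73 binds.
At p = 73: qd = 229, qs = 344.
Surplus = 344 − 229 = 115.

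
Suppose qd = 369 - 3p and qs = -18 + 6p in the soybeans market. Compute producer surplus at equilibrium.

Equilibrium: 369 - 3p = -18 + 6p gives p* = 43, q* = 240.
Supply starts at p = 3 (where qs = 0).
PS = ½(43 − 3)(240) = 4800.

Producer surplus = 4800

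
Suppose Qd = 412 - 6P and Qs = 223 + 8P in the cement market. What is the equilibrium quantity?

Q* = 331

Set Qd = Qs: 412 - 6P = 223 + 8P.
189 = 14P, so P* = 13.5.
Q* = 412 − 6(13.5) = 331.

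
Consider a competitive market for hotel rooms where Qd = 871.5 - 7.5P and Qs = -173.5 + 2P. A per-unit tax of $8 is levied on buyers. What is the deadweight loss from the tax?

Pre-tax equilibrium: P* = 110, Q* = 46.5.
Tax on buyers shifts demand to Qd = 871.5 − 7.5(P + 8) = 811.5 - 7.5P.
811.5 - 7.5P = -173.5 + 2P gives seller price Ps = 1970/19; buyers pay Pb = 1970/19 + 8 = 2122/19.
New quantity: Q = 871.5 − 7.5(2122/19) = 1287/38.
DWL = ½ × 8 × (46.5 − 1287/38) = 960/19.

Deadweight loss = 960/19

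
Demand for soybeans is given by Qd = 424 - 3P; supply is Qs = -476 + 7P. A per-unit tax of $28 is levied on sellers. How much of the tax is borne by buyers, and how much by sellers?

Buyers bear $19.6, sellers bear $8.4

Pre-tax equilibrium: P* = 90, Q* = 154.
Tax on sellers shifts supply to Qs = -476 + 7(P − 28) = -672 + 7P.
424 - 3P = -672 + 7P gives buyer price Pb = 109.6; sellers receive Ps = 109.6 − 28 = 81.6.
New quantity: Q = 424 − 3(109.6) = 95.2.
Buyer burden = 109.6 − 90 = 19.6; seller burden = 90 − 81.6 = 8.4.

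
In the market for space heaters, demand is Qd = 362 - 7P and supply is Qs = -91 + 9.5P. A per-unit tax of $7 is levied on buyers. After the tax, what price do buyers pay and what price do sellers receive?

Buyers pay 1039/33, sellers receive 808/33

Pre-tax equilibrium: P* = 302/11, Q* = 1868/11.
Tax on buyers shifts demand to Qd = 362 − 7(P + 7) = 313 - 7P.
313 - 7P = -91 + 9.5P gives seller price Ps = 808/33; buyers pay Pb = 808/33 + 7 = 1039/33.
New quantity: Q = 362 − 7(1039/33) = 4673/33.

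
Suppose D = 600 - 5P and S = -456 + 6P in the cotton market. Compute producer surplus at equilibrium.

Equilibrium: 600 - 5P = -456 + 6P gives P* = 96, Q* = 120.
Supply starts at P = 76 (where S = 0).
PS = ½(96 − 76)(120) = 1200.

Producer surplus = 1200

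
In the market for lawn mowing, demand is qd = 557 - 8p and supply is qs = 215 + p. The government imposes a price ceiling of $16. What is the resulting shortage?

Equilibrium price would be p* = 38, so the ceiling at 16 binds.
At p = 16: qd = 557 − 8(16) = 429, qs = 215 + 1(16) = 231.
Shortage = 429 − 231 = 198.

Shortage = 198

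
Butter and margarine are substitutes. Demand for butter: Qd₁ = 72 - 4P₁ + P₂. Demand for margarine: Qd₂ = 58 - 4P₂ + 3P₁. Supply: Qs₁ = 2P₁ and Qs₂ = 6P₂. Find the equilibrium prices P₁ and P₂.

Market 1: 72 - 4P₁ + P₂ = 2P₁ → 6P₁ - P₂ = 72.
Market 2: 10P₂ - 3P₁ = 58.
Eliminating P₂: 10×(1) + 1×(2) gives 57P₁ = 778, so P₁ = 778/57.
Back-substitute into (2): P₂ = (58 + 3×778/57) / 10 = 188/19.

P₁ = 778/57, P₂ = 188/19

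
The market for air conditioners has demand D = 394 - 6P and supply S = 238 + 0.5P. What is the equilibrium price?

P* = 24

Set D = S: 394 - 6P = 238 + 0.5P.
156 = 6.5P, so P* = 24.
Q* = 394 − 6(24) = 250.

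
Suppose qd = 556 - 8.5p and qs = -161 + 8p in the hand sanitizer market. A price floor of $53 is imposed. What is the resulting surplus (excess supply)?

Equilibrium price would be p* = 478/11, so the floor at 53 binds.
At p = 53: qd = 105.5, qs = 263.
Surplus = 263 − 105.5 = 157.5.

Surplus = 157.5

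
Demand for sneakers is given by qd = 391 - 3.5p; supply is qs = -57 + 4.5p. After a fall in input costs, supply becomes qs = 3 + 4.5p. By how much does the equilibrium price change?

Δp = -7.5

Original equilibrium: p* = 56, q* = 195.
New equilibrium: 391 - 3.5p = 3 + 4.5p, so 388 = 8p and p' = 48.5; q' = 391 − 3.5(48.5) = 221.25.
Change in price: 48.5 − 56 = -7.5.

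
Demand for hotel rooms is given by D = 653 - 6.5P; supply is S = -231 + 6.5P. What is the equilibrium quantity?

Set D = S: 653 - 6.5P = -231 + 6.5P.
884 = 13P, so P* = 68.
Q* = 653 − 6.5(68) = 211.

Q* = 211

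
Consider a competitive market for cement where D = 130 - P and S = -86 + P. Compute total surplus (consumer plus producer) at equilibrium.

Equilibrium: 130 - P = -86 + P gives P* = 108, Q* = 22.
Demand choke price: P = 130; supply starts at P = 86.
CS = ½(130 − 108)(22) = 242; PS = ½(108 − 86)(22) = 242.

Total surplus = 484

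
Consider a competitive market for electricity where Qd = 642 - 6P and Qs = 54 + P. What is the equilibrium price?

P* = 84

Set Qd = Qs: 642 - 6P = 54 + P.
588 = 7P, so P* = 84.
Q* = 642 − 6(84) = 138.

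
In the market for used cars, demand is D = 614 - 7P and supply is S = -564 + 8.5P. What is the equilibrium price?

Set D = S: 614 - 7P = -564 + 8.5P.
1178 = 15.5P, so P* = 76.
Q* = 614 − 7(76) = 82.

P* = 76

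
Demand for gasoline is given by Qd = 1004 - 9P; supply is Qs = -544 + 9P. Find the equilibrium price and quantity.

P* = 86, Q* = 230

Set Qd = Qs: 1004 - 9P = -544 + 9P.
1548 = 18P, so P* = 86.
Q* = 1004 − 9(86) = 230.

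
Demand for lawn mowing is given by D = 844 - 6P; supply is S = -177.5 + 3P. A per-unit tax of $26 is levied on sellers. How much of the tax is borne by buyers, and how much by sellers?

Buyers bear 26/3, sellers bear 52/3

Pre-tax equilibrium: P* = 113.5, Q* = 163.
Tax on sellers shifts supply to S = -177.5 + 3(P − 26) = -255.5 + 3P.
844 - 6P = -255.5 + 3P gives buyer price Pb = 733/6; sellers receive Ps = 733/6 − 26 = 577/6.
New quantity: Q = 844 − 6(733/6) = 111.
Buyer burden = 733/6 − 113.5 = 26/3; seller burden = 113.5 − 577/6 = 52/3.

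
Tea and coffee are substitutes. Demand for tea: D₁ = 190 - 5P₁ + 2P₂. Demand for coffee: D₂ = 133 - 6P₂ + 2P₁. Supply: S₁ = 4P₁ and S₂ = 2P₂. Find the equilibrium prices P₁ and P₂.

P₁ = 893/34, P₂ = 1577/68

Market 1: 190 - 5P₁ + 2P₂ = 4P₁ → 9P₁ - 2P₂ = 190.
Market 2: 8P₂ - 2P₁ = 133.
Eliminating P₂: 8×(1) + 2×(2) gives 68P₁ = 1786, so P₁ = 893/34.
Back-substitute into (2): P₂ = (133 + 2×893/34) / 8 = 1577/68.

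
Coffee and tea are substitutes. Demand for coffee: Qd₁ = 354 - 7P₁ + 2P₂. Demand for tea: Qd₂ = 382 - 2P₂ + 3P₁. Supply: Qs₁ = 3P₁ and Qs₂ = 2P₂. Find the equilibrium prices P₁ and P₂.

P₁ = 1090/17, P₂ = 2441/17

Market 1: 354 - 7P₁ + 2P₂ = 3P₁ → 10P₁ - 2P₂ = 354.
Market 2: 4P₂ - 3P₁ = 382.
Eliminating P₂: 4×(1) + 2×(2) gives 34P₁ = 2180, so P₁ = 1090/17.
Back-substitute into (2): P₂ = (382 + 3×1090/17) / 4 = 2441/17.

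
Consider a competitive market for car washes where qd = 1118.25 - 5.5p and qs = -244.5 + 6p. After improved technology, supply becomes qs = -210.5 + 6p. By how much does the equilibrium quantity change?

Δq = 374/23

Original equilibrium: p* = 118.5, q* = 466.5.
New equilibrium: 1118.25 - 5.5p = -210.5 + 6p, so 1328.75 = 11.5p and p' = 5315/46; q' = 1118.25 − 5.5(5315/46) = 22207/46.
Change in quantity: 22207/46 − 466.5 = 374/23.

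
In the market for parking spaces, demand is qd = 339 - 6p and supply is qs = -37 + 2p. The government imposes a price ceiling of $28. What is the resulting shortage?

Shortage = 152

Equilibrium price would be p* = 47, so the ceiling at 28 binds.
At p = 28: qd = 339 − 6(28) = 171, qs = -37 + 2(28) = 19.
Shortage = 171 − 19 = 152.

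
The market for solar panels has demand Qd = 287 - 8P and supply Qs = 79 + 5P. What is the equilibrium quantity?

Set Qd = Qs: 287 - 8P = 79 + 5P.
208 = 13P, so P* = 16.
Q* = 287 − 8(16) = 159.

Q* = 159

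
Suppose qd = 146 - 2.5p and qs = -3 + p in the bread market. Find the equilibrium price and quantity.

p* = 298/7, q* = 277/7

Set qd = qs: 146 - 2.5p = -3 + p.
149 = 3.5p, so p* = 298/7.
q* = 146 − 2.5(298/7) = 277/7.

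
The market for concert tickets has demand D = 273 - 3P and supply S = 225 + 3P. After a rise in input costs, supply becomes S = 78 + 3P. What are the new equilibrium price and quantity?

P' = 32.5, Q' = 175.5

Original equilibrium: P* = 8, Q* = 249.
New equilibrium: 273 - 3P = 78 + 3P, so 195 = 6P and P' = 32.5; Q' = 273 − 3(32.5) = 175.5.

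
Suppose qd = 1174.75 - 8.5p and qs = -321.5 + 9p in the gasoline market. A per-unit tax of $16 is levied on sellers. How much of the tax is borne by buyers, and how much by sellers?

Buyers bear 288/35, sellers bear 272/35

Pre-tax equilibrium: p* = 85.5, q* = 448.
Tax on sellers shifts supply to qs = -321.5 + 9(p − 16) = -465.5 + 9p.
1174.75 - 8.5p = -465.5 + 9p gives buyer price pb = 6561/70; sellers receive ps = 6561/70 − 16 = 5441/70.
New quantity: q = 1174.75 − 8.5(6561/70) = 13232/35.
Buyer burden = 6561/70 − 85.5 = 288/35; seller burden = 85.5 − 5441/70 = 272/35.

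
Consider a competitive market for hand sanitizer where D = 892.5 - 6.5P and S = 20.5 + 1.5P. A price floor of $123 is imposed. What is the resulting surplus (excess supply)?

Equilibrium price would be P* = 109, so the floor at 123 binds.
At P = 123: D = 93, S = 205.
Surplus = 205 − 93 = 112.

Surplus = 112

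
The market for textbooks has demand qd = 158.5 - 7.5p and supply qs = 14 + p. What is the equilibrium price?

Set qd = qs: 158.5 - 7.5p = 14 + p.
144.5 = 8.5p, so p* = 17.
q* = 158.5 − 7.5(17) = 31.

p* = 17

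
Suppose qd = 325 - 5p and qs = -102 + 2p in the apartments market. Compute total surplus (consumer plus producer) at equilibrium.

Equilibrium: 325 - 5p = -102 + 2p gives p* = 61, q* = 20.
Demand choke price: p = 65; supply starts at p = 51.
CS = ½(65 − 61)(20) = 40; PS = ½(61 − 51)(20) = 100.

Total surplus = 140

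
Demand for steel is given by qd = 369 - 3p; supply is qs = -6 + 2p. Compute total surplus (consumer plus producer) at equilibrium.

Equilibrium: 369 - 3p = -6 + 2p gives p* = 75, q* = 144.
Demand choke price: p = 123; supply starts at p = 3.
CS = ½(123 − 75)(144) = 3456; PS = ½(75 − 3)(144) = 5184.

Total surplus = 8640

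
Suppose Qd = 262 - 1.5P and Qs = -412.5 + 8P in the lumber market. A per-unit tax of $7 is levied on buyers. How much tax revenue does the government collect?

Tax revenue = 39011/38

Pre-tax equilibrium: P* = 71, Q* = 155.5.
Tax on buyers shifts demand to Qd = 262 − 1.5(P + 7) = 251.5 - 1.5P.
251.5 - 1.5P = -412.5 + 8P gives seller price Ps = 1328/19; buyers pay Pb = 1328/19 + 7 = 1461/19.
New quantity: Q = 262 − 1.5(1461/19) = 5573/38.
Revenue = 7 × 5573/38 = 39011/38.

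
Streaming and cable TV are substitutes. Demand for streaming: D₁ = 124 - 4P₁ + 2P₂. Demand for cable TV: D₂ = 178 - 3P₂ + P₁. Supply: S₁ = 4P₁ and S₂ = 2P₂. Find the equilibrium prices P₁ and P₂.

Market 1: 124 - 4P₁ + 2P₂ = 4P₁ → 8P₁ - 2P₂ = 124.
Market 2: 5P₂ - P₁ = 178.
Eliminating P₂: 5×(1) + 2×(2) gives 38P₁ = 976, so P₁ = 488/19.
Back-substitute into (2): P₂ = (178 + 1×488/19) / 5 = 774/19.

P₁ = 488/19, P₂ = 774/19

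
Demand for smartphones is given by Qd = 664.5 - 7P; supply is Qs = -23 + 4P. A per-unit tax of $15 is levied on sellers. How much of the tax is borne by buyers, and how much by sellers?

Buyers bear 60/11, sellers bear 105/11

Pre-tax equilibrium: P* = 62.5, Q* = 227.
Tax on sellers shifts supply to Qs = -23 + 4(P − 15) = -83 + 4P.
664.5 - 7P = -83 + 4P gives buyer price Pb = 1495/22; sellers receive Ps = 1495/22 − 15 = 1165/22.
New quantity: Q = 664.5 − 7(1495/22) = 2077/11.
Buyer burden = 1495/22 − 62.5 = 60/11; seller burden = 62.5 − 1165/22 = 105/11.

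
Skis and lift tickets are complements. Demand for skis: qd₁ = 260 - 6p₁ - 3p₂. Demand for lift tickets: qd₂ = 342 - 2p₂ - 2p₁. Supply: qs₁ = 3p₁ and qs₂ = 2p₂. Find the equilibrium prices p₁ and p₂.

Market 1: 260 - 6p₁ - 3p₂ = 3p₁ → 9p₁ + 3p₂ = 260.
Market 2: 4p₂ + 2p₁ = 342.
Eliminating p₂: 4×(1) − 3×(2) gives 30p₁ = 14, so p₁ = 7/15.
Back-substitute into (2): p₂ = (342 − 2×7/15) / 4 = 1279/15.

p₁ = 7/15, p₂ = 1279/15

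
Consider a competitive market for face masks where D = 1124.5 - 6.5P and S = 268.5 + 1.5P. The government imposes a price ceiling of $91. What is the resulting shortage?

Equilibrium price would be P* = 107, so the ceiling at 91 binds.
At P = 91: D = 1124.5 − 6.5(91) = 533, S = 268.5 + 1.5(91) = 405.
Shortage = 533 − 405 = 128.

Shortage = 128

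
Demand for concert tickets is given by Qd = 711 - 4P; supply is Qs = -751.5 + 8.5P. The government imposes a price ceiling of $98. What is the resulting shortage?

Shortage = 237.5

Equilibrium price would be P* = 117, so the ceiling at 98 binds.
At P = 98: Qd = 711 − 4(98) = 319, Qs = -751.5 + 8.5(98) = 81.5.
Shortage = 319 − 81.5 = 237.5.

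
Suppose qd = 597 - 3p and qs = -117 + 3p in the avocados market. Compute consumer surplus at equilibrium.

Equilibrium: 597 - 3p = -117 + 3p gives p* = 119, q* = 240.
Demand choke price (qd = 0): p = 199.
CS = ½(199 − 119)(240) = 9600.

Consumer surplus = 9600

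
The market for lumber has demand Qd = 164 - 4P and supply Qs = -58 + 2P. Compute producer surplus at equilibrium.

Equilibrium: 164 - 4P = -58 + 2P gives P* = 37, Q* = 16.
Supply starts at P = 29 (where Qs = 0).
PS = ½(37 − 29)(16) = 64.

Producer surplus = 64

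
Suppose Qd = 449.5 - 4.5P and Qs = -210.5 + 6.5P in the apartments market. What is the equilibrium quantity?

Set Qd = Qs: 449.5 - 4.5P = -210.5 + 6.5P.
660 = 11P, so P* = 60.
Q* = 449.5 − 4.5(60) = 179.5.

Q* = 179.5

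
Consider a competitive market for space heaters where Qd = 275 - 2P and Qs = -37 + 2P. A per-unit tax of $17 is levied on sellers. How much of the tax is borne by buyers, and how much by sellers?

Buyers bear $8.5, sellers bear $8.5

Pre-tax equilibrium: P* = 78, Q* = 119.
Tax on sellers shifts supply to Qs = -37 + 2(P − 17) = -71 + 2P.
275 - 2P = -71 + 2P gives buyer price Pb = 86.5; sellers receive Ps = 86.5 − 17 = 69.5.
New quantity: Q = 275 − 2(86.5) = 102.
Buyer burden = 86.5 − 78 = 8.5; seller burden = 78 − 69.5 = 8.5.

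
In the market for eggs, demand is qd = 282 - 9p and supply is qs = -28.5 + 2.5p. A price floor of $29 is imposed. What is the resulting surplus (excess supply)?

Surplus = 23

Equilibrium price would be p* = 27, so the floor at 29 binds.
At p = 29: qd = 21, qs = 44.
Surplus = 44 − 21 = 23.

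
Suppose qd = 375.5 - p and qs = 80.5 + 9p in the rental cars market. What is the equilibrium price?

Set qd = qs: 375.5 - p = 80.5 + 9p.
295 = 10p, so p* = 29.5.
q* = 375.5 − 1(29.5) = 346.

p* = 29.5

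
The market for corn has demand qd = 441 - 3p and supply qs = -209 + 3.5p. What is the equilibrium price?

p* = 100

Set qd = qs: 441 - 3p = -209 + 3.5p.
650 = 6.5p, so p* = 100.
q* = 441 − 3(100) = 141.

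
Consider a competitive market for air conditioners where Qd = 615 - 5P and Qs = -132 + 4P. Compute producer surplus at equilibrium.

Producer surplus = 5000

Equilibrium: 615 - 5P = -132 + 4P gives P* = 83, Q* = 200.
Supply starts at P = 33 (where Qs = 0).
PS = ½(83 − 33)(200) = 5000.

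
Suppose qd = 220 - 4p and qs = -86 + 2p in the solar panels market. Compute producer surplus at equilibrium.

Producer surplus = 64

Equilibrium: 220 - 4p = -86 + 2p gives p* = 51, q* = 16.
Supply starts at p = 43 (where qs = 0).
PS = ½(51 − 43)(16) = 64.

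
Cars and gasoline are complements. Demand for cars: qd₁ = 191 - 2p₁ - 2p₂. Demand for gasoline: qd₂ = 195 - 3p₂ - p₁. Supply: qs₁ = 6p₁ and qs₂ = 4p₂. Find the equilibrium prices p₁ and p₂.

Market 1: 191 - 2p₁ - 2p₂ = 6p₁ → 8p₁ + 2p₂ = 191.
Market 2: 7p₂ + p₁ = 195.
Eliminating p₂: 7×(1) − 2×(2) gives 54p₁ = 947, so p₁ = 947/54.
Back-substitute into (2): p₂ = (195 − 1×947/54) / 7 = 1369/54.

p₁ = 947/54, p₂ = 1369/54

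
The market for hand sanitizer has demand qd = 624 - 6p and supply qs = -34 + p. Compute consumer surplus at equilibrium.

Consumer surplus = 300

Equilibrium: 624 - 6p = -34 + p gives p* = 94, q* = 60.
Demand choke price (qd = 0): p = 104.
CS = ½(104 − 94)(60) = 300.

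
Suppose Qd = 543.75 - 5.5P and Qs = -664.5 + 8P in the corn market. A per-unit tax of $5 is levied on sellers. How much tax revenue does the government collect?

Tax revenue = 9505/54

Pre-tax equilibrium: P* = 89.5, Q* = 51.5.
Tax on sellers shifts supply to Qs = -664.5 + 8(P − 5) = -704.5 + 8P.
543.75 - 5.5P = -704.5 + 8P gives buyer price Pb = 4993/54; sellers receive Ps = 4993/54 − 5 = 4723/54.
New quantity: Q = 543.75 − 5.5(4993/54) = 1901/54.
Revenue = 5 × 1901/54 = 9505/54.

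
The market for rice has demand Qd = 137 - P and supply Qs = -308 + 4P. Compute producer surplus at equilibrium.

Equilibrium: 137 - P = -308 + 4P gives P* = 89, Q* = 48.
Supply starts at P = 77 (where Qs = 0).
PS = ½(89 − 77)(48) = 288.

Producer surplus = 288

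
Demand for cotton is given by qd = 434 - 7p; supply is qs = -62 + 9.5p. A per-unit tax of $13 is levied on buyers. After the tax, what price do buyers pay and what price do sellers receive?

Buyers pay 413/11, sellers receive 270/11

Pre-tax equilibrium: p* = 992/33, q* = 7378/33.
Tax on buyers shifts demand to qd = 434 − 7(p + 13) = 343 - 7p.
343 - 7p = -62 + 9.5p gives seller price ps = 270/11; buyers pay pb = 270/11 + 13 = 413/11.
New quantity: q = 434 − 7(413/11) = 1883/11.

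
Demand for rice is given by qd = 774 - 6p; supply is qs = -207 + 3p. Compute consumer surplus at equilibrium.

Equilibrium: 774 - 6p = -207 + 3p gives p* = 109, q* = 120.
Demand choke price (qd = 0): p = 129.
CS = ½(129 − 109)(120) = 1200.

Consumer surplus = 1200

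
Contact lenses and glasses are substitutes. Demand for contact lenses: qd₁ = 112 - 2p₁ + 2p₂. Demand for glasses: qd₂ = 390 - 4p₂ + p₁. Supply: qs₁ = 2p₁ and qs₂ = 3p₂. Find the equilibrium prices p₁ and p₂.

Market 1: 112 - 2p₁ + 2p₂ = 2p₁ → 4p₁ - 2p₂ = 112.
Market 2: 7p₂ - p₁ = 390.
Eliminating p₂: 7×(1) + 2×(2) gives 26p₁ = 1564, so p₁ = 782/13.
Back-substitute into (2): p₂ = (390 + 1×782/13) / 7 = 836/13.

p₁ = 782/13, p₂ = 836/13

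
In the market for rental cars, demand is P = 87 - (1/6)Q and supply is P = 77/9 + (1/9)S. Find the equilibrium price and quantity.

P* = 599/15, Q* = 282.4

Set the two price expressions equal: 87 - (1/6)Q = 77/9 + (1/9)Q.
706/9 = (5/18)Q, so Q* = 282.4.
P* = 87 − (1/6)(282.4) = 599/15.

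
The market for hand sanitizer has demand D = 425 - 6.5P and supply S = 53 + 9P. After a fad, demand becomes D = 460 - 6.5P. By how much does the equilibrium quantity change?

ΔQ = 630/31

Original equilibrium: P* = 24, Q* = 269.
New equilibrium: 460 - 6.5P = 53 + 9P, so 407 = 15.5P and P' = 814/31; Q' = 460 − 6.5(814/31) = 8969/31.
Change in quantity: 8969/31 − 269 = 630/31.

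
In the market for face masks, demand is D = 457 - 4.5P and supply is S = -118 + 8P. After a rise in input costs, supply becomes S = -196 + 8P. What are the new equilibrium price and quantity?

P' = 52.24, Q' = 221.92

Original equilibrium: P* = 46, Q* = 250.
New equilibrium: 457 - 4.5P = -196 + 8P, so 653 = 12.5P and P' = 52.24; Q' = 457 − 4.5(52.24) = 221.92.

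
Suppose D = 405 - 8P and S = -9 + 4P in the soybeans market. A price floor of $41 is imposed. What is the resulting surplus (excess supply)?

Surplus = 78

Equilibrium price would be P* = 34.5, so the floor at 41 binds.
At P = 41: D = 77, S = 155.
Surplus = 155 − 77 = 78.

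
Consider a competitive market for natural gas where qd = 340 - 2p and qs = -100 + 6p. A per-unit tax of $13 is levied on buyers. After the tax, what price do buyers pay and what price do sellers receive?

Pre-tax equilibrium: p* = 55, q* = 230.
Tax on buyers shifts demand to qd = 340 − 2(p + 13) = 314 - 2p.
314 - 2p = -100 + 6p gives seller price ps = 51.75; buyers pay pb = 51.75 + 13 = 64.75.
New quantity: q = 340 − 2(64.75) = 210.5.

Buyers pay $64.75, sellers receive $51.75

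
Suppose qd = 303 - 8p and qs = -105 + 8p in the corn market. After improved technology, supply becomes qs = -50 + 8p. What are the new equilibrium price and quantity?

Original equilibrium: p* = 25.5, q* = 99.
New equilibrium: 303 - 8p = -50 + 8p, so 353 = 16p and p' = 22.0625; q' = 303 − 8(22.0625) = 126.5.

p' = 22.0625, q' = 126.5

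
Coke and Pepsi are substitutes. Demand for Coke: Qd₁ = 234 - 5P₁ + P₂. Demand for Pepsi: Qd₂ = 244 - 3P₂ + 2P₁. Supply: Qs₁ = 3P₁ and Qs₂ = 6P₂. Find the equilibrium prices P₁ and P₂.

Market 1: 234 - 5P₁ + P₂ = 3P₁ → 8P₁ - P₂ = 234.
Market 2: 9P₂ - 2P₁ = 244.
Eliminating P₂: 9×(1) + 1×(2) gives 70P₁ = 2350, so P₁ = 235/7.
Back-substitute into (2): P₂ = (244 + 2×235/7) / 9 = 242/7.

P₁ = 235/7, P₂ = 242/7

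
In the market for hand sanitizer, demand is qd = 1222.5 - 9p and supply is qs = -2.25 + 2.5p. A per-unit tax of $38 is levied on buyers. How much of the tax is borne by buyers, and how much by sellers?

Pre-tax equilibrium: p* = 106.5, q* = 264.
Tax on buyers shifts demand to qd = 1222.5 − 9(p + 38) = 880.5 - 9p.
880.5 - 9p = -2.25 + 2.5p gives seller price ps = 3531/46; buyers pay pb = 3531/46 + 38 = 5279/46.
New quantity: q = 1222.5 − 9(5279/46) = 4362/23.
Buyer burden = 5279/46 − 106.5 = 190/23; seller burden = 106.5 − 3531/46 = 684/23.

Buyers bear 190/23, sellers bear 684/23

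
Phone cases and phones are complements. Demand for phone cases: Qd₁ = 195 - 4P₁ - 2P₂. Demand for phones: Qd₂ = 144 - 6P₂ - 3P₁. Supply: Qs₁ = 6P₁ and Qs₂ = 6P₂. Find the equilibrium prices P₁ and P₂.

Market 1: 195 - 4P₁ - 2P₂ = 6P₁ → 10P₁ + 2P₂ = 195.
Market 2: 12P₂ + 3P₁ = 144.
Eliminating P₂: 12×(1) − 2×(2) gives 114P₁ = 2052, so P₁ = 18.
Back-substitute into (2): P₂ = (144 − 3×18) / 12 = 7.5.

P₁ = 18, P₂ = 7.5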